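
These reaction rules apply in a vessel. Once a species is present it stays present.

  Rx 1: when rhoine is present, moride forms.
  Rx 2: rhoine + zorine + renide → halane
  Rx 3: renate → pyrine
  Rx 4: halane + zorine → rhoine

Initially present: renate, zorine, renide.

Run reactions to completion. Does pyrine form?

Yes

renate present → pyrine forms (Rx 3).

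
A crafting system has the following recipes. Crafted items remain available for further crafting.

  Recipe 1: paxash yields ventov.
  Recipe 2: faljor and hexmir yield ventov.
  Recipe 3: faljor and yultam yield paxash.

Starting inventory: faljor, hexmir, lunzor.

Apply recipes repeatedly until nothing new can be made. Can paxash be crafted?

No

paxash would need faljor and yultam (Recipe 3), but yultam is never obtained.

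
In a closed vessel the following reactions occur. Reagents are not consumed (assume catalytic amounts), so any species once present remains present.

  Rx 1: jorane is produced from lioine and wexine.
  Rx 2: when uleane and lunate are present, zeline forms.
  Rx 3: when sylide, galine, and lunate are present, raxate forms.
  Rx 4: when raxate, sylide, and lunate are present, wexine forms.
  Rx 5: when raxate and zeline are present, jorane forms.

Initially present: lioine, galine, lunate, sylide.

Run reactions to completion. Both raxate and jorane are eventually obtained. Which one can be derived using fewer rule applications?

raxate

raxate: sylide, galine, and lunate present → raxate forms (Rx 3). [1 rule application]
jorane: sylide, galine, and lunate present → raxate forms (Rx 3). raxate, sylide, and lunate present → wexine forms (Rx 4). lioine and wexine present → jorane forms (Rx 1). [3 rule applications]
raxate needs fewer.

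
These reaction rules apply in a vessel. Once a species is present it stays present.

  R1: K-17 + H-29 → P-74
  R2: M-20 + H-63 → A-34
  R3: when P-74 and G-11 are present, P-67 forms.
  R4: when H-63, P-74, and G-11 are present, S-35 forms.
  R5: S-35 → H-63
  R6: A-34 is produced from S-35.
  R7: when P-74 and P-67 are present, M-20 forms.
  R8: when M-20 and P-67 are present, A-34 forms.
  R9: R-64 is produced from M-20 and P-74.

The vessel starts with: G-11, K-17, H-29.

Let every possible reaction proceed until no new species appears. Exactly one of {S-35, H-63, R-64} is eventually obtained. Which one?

K-17 and H-29 present → P-74 forms (R1).
P-74 and G-11 present → P-67 forms (R3).
P-74 and P-67 present → M-20 forms (R7).
M-20 and P-74 present → R-64 forms (R9).
H-63 would need S-35 (R5), but S-35 never forms. S-35 would need H-63, P-74, and G-11 (R4), but H-63 never forms.

R-64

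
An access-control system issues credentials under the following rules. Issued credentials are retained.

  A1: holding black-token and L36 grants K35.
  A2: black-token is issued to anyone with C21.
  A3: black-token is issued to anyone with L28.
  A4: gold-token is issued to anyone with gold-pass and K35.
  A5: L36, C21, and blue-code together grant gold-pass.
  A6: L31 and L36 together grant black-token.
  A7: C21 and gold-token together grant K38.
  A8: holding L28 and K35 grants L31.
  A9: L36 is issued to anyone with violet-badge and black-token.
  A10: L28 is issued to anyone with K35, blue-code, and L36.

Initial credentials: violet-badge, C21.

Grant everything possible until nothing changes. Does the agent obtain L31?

No

L31 would need L28 and K35 (A8), but L28 is never granted.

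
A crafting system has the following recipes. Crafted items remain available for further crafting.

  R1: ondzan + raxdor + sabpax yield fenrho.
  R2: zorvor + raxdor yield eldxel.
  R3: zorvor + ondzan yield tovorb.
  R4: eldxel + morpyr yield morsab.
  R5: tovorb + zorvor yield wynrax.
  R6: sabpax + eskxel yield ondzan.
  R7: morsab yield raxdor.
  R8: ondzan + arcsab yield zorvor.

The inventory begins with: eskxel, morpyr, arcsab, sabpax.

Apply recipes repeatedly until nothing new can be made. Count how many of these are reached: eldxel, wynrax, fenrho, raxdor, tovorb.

sabpax + eskxel → ondzan (R6).
Using R8, ondzan and arcsab make zorvor.
zorvor + ondzan → tovorb (R3).
Using R5, tovorb and zorvor make wynrax.
eldxel would need zorvor and raxdor (R2), but raxdor is never obtained.
wynrax: reached.
fenrho would need ondzan, raxdor, and sabpax (R1), but raxdor is never obtained.
raxdor would need morsab (R7), but morsab is never obtained.
tovorb: reached.
Reached: wynrax and tovorb — 2 of the 5.

2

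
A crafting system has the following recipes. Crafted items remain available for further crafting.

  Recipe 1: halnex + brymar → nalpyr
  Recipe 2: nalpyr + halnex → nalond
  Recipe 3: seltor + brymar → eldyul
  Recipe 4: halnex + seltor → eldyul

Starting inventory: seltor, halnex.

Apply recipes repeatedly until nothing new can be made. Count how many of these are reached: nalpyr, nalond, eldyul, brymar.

1

Using Recipe 4, halnex and seltor make eldyul.
nalpyr would need halnex and brymar (Recipe 1), but brymar is never obtained.
nalond would need nalpyr and halnex (Recipe 2), but nalpyr is never obtained.
eldyul: reached.
No rule produces brymar, and it is not given.
Reached: eldyul — 1 of the 4.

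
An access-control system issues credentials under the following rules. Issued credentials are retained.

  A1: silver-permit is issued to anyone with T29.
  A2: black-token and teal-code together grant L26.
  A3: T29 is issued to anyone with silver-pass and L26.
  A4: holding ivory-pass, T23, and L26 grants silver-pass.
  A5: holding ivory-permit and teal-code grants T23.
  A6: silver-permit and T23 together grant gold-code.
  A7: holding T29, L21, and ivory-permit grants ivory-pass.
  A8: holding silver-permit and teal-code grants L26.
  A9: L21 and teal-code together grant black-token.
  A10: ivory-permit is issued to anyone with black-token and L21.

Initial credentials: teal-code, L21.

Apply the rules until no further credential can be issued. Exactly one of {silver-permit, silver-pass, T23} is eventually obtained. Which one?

Holding L21 and teal-code grants black-token (A9).
Holding black-token and L21 grants ivory-permit (A10).
Holding ivory-permit and teal-code grants T23 (A5).
silver-permit would need T29 (A1), but T29 is never granted. silver-pass would need ivory-pass, T23, and L26 (A4), but ivory-pass is never granted.

T23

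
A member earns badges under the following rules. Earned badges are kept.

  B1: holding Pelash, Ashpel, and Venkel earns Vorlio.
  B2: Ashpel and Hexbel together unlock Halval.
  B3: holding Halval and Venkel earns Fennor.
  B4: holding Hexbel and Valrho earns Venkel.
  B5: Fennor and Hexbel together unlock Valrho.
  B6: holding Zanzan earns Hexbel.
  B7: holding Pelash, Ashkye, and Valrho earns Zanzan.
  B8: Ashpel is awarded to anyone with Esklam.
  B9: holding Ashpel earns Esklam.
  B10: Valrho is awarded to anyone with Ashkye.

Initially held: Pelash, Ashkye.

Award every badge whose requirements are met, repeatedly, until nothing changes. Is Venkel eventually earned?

With Ashkye, Valrho is earned (B10).
With Pelash, Ashkye, and Valrho, Zanzan is earned (B7).
With Zanzan, Hexbel is earned (B6).
With Hexbel and Valrho, Venkel is earned (B4).

Yes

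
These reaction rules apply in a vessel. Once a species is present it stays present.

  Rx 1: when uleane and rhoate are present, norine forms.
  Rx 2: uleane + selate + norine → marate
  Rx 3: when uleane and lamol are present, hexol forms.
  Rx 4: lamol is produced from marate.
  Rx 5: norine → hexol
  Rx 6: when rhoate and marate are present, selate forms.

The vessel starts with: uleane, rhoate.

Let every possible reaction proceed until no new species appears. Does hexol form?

uleane and rhoate present → norine forms (Rx 1).
norine present → hexol forms (Rx 5).

Yes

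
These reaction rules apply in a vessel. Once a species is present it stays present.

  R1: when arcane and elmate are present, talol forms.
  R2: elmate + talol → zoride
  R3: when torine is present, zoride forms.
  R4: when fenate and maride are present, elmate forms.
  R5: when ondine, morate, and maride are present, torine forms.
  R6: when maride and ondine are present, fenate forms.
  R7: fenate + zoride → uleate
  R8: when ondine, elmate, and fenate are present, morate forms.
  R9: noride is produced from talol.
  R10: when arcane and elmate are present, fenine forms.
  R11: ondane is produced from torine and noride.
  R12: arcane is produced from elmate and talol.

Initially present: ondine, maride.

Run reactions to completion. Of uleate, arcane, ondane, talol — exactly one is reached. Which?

maride and ondine present → fenate forms (R6).
fenate and maride present → elmate forms (R4).
ondine, elmate, and fenate present → morate forms (R8).
ondine, morate, and maride present → torine forms (R5).
torine present → zoride forms (R3).
fenate and zoride present → uleate forms (R7).
talol would need arcane and elmate (R1), but arcane never forms. ondane would need torine and noride (R11), but noride never forms. arcane would need elmate and talol (R12), but talol never forms.

uleate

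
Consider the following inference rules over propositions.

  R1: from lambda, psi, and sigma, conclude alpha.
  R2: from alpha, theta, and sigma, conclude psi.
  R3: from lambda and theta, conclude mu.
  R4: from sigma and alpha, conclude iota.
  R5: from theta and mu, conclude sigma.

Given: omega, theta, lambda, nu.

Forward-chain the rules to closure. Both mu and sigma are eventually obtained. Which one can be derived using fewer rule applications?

mu

mu: From lambda and theta, R3 gives mu. [1 rule application]
sigma: lambda and theta hold, so mu follows (R3). From theta and mu, R5 gives sigma. [2 rule applications]
mu needs fewer.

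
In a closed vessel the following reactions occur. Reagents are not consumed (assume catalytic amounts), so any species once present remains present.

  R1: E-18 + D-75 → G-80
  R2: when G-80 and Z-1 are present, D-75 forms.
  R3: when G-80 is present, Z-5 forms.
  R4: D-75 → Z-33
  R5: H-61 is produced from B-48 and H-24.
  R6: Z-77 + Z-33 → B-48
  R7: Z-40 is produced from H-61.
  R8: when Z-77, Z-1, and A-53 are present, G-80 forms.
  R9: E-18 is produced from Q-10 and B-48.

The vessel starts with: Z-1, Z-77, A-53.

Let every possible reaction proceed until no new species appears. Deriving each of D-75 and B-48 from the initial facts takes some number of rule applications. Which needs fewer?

D-75: Z-77, Z-1, and A-53 present → G-80 forms (R8). G-80 and Z-1 present → D-75 forms (R2). [2 rule applications]
B-48: Z-77, Z-1, and A-53 present → G-80 forms (R8). G-80 and Z-1 present → D-75 forms (R2). D-75 present → Z-33 forms (R4). Z-77 and Z-33 present → B-48 forms (R6). [4 rule applications]
D-75 needs fewer.

D-75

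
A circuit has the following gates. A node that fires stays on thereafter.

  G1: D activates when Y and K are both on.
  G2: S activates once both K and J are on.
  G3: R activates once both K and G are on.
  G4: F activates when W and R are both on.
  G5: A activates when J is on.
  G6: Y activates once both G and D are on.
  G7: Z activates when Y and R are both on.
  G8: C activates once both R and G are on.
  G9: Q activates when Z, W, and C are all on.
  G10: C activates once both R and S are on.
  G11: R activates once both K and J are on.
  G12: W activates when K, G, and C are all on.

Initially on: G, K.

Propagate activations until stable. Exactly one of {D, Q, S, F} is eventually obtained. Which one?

G3: K and G on → R on.
R and G are on, so C activates (G8).
G12: K, G, and C on → W on.
W and R are on, so F activates (G4).
S would need K and J (G2), but J never turns on. D would need Y and K (G1), but Y never turns on. Q would need Z, W, and C (G9), but Z never turns on.

F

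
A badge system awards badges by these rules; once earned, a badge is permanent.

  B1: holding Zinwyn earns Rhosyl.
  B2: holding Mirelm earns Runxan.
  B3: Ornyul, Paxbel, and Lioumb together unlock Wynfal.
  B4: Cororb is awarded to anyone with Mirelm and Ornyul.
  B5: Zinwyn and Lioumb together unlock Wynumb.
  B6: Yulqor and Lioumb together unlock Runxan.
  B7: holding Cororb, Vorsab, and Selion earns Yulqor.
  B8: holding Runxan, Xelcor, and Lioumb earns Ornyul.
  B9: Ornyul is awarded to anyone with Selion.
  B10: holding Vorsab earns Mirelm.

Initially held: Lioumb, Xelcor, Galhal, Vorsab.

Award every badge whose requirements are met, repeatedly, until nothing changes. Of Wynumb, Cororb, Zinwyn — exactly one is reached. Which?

With Vorsab, Mirelm is earned (B10).
With Mirelm, Runxan is earned (B2).
With Runxan, Xelcor, and Lioumb, Ornyul is earned (B8).
With Mirelm and Ornyul, Cororb is earned (B4).
Wynumb would need Zinwyn and Lioumb (B5), but Zinwyn is never earned. No rule produces Zinwyn, and it is not given.

Cororb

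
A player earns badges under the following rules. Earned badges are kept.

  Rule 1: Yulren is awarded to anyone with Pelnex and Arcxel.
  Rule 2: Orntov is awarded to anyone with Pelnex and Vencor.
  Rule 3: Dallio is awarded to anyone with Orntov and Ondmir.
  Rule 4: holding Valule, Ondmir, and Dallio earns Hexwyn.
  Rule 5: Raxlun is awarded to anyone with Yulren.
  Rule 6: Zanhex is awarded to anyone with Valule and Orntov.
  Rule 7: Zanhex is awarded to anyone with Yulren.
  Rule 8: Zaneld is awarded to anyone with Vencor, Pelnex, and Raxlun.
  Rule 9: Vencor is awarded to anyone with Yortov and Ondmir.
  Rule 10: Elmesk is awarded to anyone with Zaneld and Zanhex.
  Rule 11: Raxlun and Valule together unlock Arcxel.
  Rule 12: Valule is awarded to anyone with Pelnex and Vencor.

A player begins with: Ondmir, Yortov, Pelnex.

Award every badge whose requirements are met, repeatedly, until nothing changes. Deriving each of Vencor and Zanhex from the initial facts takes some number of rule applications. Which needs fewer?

Vencor: With Yortov and Ondmir, Vencor is earned (Rule 9). [1 rule application]
Zanhex: With Yortov and Ondmir, Vencor is earned (Rule 9). With Pelnex and Vencor, Orntov is earned (Rule 2). With Pelnex and Vencor, Valule is earned (Rule 12). With Valule and Orntov, Zanhex is earned (Rule 6). [4 rule applications]
Vencor needs fewer.

Vencor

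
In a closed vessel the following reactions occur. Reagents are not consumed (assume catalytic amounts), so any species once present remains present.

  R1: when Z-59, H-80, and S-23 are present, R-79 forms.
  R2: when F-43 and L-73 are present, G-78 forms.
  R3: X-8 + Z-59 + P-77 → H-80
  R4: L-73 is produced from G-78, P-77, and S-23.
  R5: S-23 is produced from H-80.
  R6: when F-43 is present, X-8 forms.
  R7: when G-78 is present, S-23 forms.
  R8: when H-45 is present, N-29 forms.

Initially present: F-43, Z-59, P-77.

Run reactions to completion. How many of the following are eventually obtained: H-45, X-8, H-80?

2

F-43 present → X-8 forms (R6).
X-8, Z-59, and P-77 present → H-80 forms (R3).
No rule produces H-45, and it is not given.
X-8: reached.
H-80: reached.
Reached: X-8 and H-80 — 2 of the 3.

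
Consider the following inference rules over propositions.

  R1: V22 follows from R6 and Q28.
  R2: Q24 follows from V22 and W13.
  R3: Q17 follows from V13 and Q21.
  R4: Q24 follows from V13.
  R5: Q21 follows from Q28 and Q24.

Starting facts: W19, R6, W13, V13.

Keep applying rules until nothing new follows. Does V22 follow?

V22 would need R6 and Q28 (R1), but Q28 is never established.

No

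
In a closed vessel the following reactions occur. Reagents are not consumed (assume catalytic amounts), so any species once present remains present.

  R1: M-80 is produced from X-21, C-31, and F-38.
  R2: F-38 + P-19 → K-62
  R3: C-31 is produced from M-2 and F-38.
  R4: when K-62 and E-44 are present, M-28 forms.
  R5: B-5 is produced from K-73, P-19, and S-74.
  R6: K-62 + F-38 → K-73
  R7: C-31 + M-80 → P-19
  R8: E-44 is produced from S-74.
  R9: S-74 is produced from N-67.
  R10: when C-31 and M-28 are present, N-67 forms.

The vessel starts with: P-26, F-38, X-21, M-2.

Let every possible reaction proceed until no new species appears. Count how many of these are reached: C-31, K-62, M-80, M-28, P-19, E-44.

M-2 and F-38 present → C-31 forms (R3).
X-21, C-31, and F-38 present → M-80 forms (R1).
C-31 and M-80 present → P-19 forms (R7).
F-38 and P-19 present → K-62 forms (R2).
C-31: reached.
K-62: reached.
M-80: reached.
M-28 would need K-62 and E-44 (R4), but E-44 never forms.
P-19: reached.
E-44 would need S-74 (R8), but S-74 never forms.
Reached: C-31, K-62, M-80, and P-19 — 4 of the 6.

4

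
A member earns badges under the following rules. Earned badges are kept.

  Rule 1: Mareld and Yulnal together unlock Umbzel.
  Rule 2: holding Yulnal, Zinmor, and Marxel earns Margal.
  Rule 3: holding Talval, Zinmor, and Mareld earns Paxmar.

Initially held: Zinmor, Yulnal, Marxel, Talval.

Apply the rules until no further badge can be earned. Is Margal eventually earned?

With Yulnal, Zinmor, and Marxel, Margal is earned (Rule 2).

Yes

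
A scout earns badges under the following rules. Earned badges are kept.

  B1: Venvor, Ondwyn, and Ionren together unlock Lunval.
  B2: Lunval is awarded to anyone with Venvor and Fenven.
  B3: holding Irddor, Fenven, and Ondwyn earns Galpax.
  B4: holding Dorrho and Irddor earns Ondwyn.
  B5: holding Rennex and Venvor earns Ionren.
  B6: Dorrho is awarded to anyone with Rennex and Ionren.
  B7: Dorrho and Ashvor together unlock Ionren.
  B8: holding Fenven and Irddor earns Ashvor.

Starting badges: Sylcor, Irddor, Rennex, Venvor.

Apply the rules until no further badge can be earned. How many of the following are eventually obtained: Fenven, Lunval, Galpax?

1

With Rennex and Venvor, Ionren is earned (B5).
With Rennex and Ionren, Dorrho is earned (B6).
With Dorrho and Irddor, Ondwyn is earned (B4).
With Venvor, Ondwyn, and Ionren, Lunval is earned (B1).
No rule produces Fenven, and it is not given.
Lunval: reached.
Galpax would need Irddor, Fenven, and Ondwyn (B3), but Fenven is never earned.
Reached: Lunval — 1 of the 3.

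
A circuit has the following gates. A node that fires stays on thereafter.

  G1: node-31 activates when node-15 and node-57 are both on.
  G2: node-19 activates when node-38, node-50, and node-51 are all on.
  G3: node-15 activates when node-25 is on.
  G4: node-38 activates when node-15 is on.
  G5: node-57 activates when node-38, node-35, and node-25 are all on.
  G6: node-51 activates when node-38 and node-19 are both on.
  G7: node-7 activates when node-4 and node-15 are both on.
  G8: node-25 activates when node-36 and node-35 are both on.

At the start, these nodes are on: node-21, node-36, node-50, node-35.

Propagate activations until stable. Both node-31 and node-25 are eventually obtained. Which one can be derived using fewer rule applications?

node-25: node-36 and node-35 are on, so node-25 activates (G8). [1 rule application]
node-31: node-36 and node-35 are on, so node-25 activates (G8). G3: node-25 on → node-15 on. G4: node-15 on → node-38 on. G5: node-38, node-35, and node-25 on → node-57 on. node-15 and node-57 are on, so node-31 activates (G1). [5 rule applications]
node-25 needs fewer.

node-25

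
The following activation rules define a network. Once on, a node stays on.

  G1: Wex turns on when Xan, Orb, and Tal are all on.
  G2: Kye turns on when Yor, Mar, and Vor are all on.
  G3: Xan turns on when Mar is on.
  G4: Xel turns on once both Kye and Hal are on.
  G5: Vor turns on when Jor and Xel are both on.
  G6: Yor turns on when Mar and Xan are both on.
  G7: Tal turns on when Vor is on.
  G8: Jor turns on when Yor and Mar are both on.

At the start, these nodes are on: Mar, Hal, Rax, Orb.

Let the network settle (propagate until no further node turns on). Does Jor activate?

Mar is on, so Xan turns on (G3).
Mar and Xan are on, so Yor turns on (G6).
Yor and Mar are on, so Jor turns on (G8).

Yes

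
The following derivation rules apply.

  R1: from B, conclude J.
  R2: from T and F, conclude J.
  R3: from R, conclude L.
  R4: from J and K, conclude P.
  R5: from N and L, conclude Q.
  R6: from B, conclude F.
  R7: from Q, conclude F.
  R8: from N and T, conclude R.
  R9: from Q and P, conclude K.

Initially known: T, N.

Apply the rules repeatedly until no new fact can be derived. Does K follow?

K would need Q and P (R9), but P is never established.

No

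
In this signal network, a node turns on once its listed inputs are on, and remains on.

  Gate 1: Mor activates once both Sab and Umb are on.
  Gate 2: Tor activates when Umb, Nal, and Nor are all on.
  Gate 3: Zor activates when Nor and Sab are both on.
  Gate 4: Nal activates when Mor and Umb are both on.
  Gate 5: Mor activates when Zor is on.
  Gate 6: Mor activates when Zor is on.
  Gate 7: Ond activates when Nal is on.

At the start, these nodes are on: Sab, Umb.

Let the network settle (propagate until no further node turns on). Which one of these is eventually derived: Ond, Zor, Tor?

Gate 1: Sab and Umb on → Mor on.
Mor and Umb are on, so Nal activates (Gate 4).
Nal is on, so Ond activates (Gate 7).
Tor would need Umb, Nal, and Nor (Gate 2), but Nor never turns on. Zor would need Nor and Sab (Gate 3), but Nor never turns on.

Ond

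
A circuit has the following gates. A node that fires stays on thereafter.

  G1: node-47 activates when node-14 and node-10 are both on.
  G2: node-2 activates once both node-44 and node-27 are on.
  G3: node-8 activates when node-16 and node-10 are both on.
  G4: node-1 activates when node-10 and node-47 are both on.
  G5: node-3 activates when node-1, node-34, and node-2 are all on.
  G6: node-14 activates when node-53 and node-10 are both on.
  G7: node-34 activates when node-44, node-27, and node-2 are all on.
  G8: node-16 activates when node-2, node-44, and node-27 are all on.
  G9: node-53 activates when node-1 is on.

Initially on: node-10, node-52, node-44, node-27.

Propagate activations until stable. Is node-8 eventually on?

Yes

node-44 and node-27 are on, so node-2 activates (G2).
node-2, node-44, and node-27 are on, so node-16 activates (G8).
G3: node-16 and node-10 on → node-8 on.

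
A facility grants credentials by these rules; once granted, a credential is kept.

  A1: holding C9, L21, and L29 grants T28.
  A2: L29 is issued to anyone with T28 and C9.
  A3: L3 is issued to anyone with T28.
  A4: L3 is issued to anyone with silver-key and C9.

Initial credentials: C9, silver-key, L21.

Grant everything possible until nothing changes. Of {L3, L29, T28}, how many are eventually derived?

1

Holding silver-key and C9 grants L3 (A4).
L3: reached.
L29 would need T28 and C9 (A2), but T28 is never granted.
T28 would need C9, L21, and L29 (A1), but L29 is never granted.
Reached: L3 — 1 of the 3.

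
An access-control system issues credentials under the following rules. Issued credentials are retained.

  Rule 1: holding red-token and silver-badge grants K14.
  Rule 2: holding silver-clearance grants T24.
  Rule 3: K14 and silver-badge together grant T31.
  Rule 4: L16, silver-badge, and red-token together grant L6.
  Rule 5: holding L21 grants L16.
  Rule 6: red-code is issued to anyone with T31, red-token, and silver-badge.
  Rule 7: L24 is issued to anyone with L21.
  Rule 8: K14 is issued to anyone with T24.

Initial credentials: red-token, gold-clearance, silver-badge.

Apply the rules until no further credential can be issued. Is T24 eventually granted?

No

T24 would need silver-clearance (Rule 2), but silver-clearance is never granted.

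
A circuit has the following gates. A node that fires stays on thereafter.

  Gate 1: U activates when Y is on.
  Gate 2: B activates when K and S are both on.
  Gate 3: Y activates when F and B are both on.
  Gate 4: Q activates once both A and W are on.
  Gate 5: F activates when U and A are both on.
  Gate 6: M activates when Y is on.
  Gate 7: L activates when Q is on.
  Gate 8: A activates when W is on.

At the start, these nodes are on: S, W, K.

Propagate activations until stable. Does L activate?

Yes

Gate 8: W on → A on.
A and W are on, so Q activates (Gate 4).
Q is on, so L activates (Gate 7).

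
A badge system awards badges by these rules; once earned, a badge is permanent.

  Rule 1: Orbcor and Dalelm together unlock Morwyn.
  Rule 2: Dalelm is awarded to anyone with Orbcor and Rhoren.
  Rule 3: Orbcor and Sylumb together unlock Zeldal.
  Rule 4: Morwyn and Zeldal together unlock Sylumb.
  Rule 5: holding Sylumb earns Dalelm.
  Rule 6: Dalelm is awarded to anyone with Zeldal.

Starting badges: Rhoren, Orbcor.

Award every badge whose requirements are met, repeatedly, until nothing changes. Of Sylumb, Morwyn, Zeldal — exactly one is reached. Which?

Morwyn

With Orbcor and Rhoren, Dalelm is earned (Rule 2).
With Orbcor and Dalelm, Morwyn is earned (Rule 1).
Zeldal would need Orbcor and Sylumb (Rule 3), but Sylumb is never earned. Sylumb would need Morwyn and Zeldal (Rule 4), but Zeldal is never earned.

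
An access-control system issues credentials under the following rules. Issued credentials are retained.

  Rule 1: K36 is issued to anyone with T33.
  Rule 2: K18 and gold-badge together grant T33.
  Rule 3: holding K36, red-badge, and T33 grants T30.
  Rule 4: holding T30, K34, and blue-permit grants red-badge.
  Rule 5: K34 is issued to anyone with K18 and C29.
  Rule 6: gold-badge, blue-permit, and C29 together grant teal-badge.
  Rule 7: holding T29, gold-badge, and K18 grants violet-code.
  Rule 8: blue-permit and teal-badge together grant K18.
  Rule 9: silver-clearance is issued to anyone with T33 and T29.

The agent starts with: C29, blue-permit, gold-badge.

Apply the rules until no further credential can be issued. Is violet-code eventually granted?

No

violet-code would need T29, gold-badge, and K18 (Rule 7), but T29 is never granted.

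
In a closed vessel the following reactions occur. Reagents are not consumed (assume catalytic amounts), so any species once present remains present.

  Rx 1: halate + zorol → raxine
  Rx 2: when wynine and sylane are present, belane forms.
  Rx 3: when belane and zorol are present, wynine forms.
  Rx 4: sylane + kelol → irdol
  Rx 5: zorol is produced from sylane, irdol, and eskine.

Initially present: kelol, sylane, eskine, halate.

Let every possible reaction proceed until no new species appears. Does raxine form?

sylane and kelol present → irdol forms (Rx 4).
sylane, irdol, and eskine present → zorol forms (Rx 5).
halate and zorol present → raxine forms (Rx 1).

Yes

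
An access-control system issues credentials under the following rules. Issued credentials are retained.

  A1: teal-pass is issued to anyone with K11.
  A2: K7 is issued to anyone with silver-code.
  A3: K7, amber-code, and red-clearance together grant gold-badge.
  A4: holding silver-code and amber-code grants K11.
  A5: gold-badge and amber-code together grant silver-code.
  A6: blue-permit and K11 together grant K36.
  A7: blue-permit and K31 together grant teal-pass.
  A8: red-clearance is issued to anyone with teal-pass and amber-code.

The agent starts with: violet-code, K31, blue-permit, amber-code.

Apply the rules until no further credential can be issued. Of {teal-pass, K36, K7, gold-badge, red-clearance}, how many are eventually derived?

Holding blue-permit and K31 grants teal-pass (A7).
Holding teal-pass and amber-code grants red-clearance (A8).
teal-pass: reached.
K36 would need blue-permit and K11 (A6), but K11 is never granted.
K7 would need silver-code (A2), but silver-code is never granted.
gold-badge would need K7, amber-code, and red-clearance (A3), but K7 is never granted.
red-clearance: reached.
Reached: teal-pass and red-clearance — 2 of the 5.

2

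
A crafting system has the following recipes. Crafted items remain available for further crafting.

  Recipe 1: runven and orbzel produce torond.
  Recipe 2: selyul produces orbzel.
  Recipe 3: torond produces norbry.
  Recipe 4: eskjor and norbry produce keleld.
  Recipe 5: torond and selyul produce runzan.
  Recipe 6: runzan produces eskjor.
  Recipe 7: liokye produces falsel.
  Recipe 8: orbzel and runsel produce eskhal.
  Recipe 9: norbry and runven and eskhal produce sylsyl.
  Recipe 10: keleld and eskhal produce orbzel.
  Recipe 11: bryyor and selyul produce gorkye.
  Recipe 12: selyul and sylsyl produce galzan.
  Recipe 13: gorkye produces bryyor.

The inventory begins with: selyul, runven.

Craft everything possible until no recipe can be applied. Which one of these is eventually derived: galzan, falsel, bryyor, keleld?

selyul → orbzel (Recipe 2).
runven and orbzel → torond (Recipe 1).
Using Recipe 5, torond and selyul make runzan.
Using Recipe 3, torond makes norbry.
runzan → eskjor (Recipe 6).
Using Recipe 4, eskjor and norbry make keleld.
falsel would need liokye (Recipe 7), but liokye is never obtained. galzan would need selyul and sylsyl (Recipe 12), but sylsyl is never obtained. bryyor would need gorkye (Recipe 13), but gorkye is never obtained.

keleld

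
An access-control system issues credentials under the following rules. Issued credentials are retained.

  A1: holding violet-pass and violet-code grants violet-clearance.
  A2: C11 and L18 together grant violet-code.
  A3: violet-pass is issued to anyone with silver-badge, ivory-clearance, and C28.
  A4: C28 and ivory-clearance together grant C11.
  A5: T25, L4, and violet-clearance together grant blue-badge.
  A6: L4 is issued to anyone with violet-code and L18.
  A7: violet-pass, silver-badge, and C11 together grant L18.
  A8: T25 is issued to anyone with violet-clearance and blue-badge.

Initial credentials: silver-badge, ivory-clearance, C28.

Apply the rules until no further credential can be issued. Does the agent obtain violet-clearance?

Holding silver-badge, ivory-clearance, and C28 grants violet-pass (A3).
Holding C28 and ivory-clearance grants C11 (A4).
Holding violet-pass, silver-badge, and C11 grants L18 (A7).
Holding C11 and L18 grants violet-code (A2).
Holding violet-pass and violet-code grants violet-clearance (A1).

Yes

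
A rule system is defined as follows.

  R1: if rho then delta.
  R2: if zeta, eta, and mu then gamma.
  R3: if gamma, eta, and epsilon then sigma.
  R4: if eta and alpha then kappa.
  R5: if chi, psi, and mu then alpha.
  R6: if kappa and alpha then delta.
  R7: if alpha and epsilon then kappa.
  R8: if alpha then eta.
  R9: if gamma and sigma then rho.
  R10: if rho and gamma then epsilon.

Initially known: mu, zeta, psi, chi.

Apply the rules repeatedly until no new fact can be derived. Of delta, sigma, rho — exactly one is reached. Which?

chi, psi, and mu hold, so alpha follows (R5).
From alpha, R8 gives eta.
From eta and alpha, R4 gives kappa.
From kappa and alpha, R6 gives delta.
sigma would need gamma, eta, and epsilon (R3), but epsilon is never established. rho would need gamma and sigma (R9), but sigma is never established.

delta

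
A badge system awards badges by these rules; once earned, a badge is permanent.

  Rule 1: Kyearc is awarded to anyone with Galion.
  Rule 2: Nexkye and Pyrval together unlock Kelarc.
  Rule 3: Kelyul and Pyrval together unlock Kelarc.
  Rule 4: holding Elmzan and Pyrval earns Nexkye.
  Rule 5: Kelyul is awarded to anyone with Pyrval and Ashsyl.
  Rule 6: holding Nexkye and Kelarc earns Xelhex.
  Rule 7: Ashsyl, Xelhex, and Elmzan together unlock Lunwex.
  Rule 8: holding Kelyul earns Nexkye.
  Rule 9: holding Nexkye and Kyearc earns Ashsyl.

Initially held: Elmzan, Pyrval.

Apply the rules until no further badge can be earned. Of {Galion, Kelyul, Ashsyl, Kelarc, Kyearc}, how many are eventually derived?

With Elmzan and Pyrval, Nexkye is earned (Rule 4).
With Nexkye and Pyrval, Kelarc is earned (Rule 2).
No rule produces Galion, and it is not given.
Kelyul would need Pyrval and Ashsyl (Rule 5), but Ashsyl is never earned.
Ashsyl would need Nexkye and Kyearc (Rule 9), but Kyearc is never earned.
Kelarc: reached.
Kyearc would need Galion (Rule 1), but Galion is never earned.
Reached: Kelarc — 1 of the 5.

1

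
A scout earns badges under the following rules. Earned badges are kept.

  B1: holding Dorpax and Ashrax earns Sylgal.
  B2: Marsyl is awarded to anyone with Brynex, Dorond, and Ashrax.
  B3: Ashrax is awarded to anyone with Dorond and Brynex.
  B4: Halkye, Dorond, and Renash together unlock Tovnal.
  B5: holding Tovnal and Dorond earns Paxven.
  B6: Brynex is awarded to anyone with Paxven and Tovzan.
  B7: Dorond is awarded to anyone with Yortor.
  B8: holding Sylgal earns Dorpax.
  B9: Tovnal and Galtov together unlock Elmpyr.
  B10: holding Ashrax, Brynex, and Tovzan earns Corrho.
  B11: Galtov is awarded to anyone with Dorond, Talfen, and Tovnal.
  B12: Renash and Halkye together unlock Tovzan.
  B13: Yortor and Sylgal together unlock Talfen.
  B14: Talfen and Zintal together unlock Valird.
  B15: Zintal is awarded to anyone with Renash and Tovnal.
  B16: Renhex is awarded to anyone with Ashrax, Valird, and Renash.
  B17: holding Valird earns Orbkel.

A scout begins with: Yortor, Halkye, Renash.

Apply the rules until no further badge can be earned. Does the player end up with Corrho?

With Yortor, Dorond is earned (B7).
With Renash and Halkye, Tovzan is earned (B12).
With Halkye, Dorond, and Renash, Tovnal is earned (B4).
With Tovnal and Dorond, Paxven is earned (B5).
With Paxven and Tovzan, Brynex is earned (B6).
With Dorond and Brynex, Ashrax is earned (B3).
With Ashrax, Brynex, and Tovzan, Corrho is earned (B10).

Yes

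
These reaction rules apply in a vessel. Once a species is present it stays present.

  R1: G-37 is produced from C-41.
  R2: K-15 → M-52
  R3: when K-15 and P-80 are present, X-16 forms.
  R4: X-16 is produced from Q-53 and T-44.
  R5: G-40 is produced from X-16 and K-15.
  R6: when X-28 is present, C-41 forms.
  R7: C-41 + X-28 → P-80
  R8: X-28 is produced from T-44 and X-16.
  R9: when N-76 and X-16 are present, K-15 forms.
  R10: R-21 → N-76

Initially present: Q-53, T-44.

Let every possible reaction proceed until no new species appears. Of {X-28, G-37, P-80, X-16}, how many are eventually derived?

Q-53 and T-44 present → X-16 forms (R4).
T-44 and X-16 present → X-28 forms (R8).
X-28 present → C-41 forms (R6).
C-41 and X-28 present → P-80 forms (R7).
C-41 present → G-37 forms (R1).
X-28: reached.
G-37: reached.
P-80: reached.
X-16: reached.
All 4 are reached.

4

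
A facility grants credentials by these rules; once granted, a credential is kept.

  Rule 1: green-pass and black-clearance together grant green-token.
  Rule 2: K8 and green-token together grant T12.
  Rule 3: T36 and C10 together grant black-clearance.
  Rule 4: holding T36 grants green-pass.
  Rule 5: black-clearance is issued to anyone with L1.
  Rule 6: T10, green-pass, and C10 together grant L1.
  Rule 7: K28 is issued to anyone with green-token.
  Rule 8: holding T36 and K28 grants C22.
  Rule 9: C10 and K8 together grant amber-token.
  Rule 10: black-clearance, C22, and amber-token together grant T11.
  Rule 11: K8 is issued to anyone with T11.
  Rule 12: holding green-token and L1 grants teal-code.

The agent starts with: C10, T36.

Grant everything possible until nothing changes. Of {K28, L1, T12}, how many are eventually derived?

1

Holding T36 grants green-pass (Rule 4).
Holding T36 and C10 grants black-clearance (Rule 3).
Holding green-pass and black-clearance grants green-token (Rule 1).
Holding green-token grants K28 (Rule 7).
K28: reached.
L1 would need T10, green-pass, and C10 (Rule 6), but T10 is never granted.
T12 would need K8 and green-token (Rule 2), but K8 is never granted.
Reached: K28 — 1 of the 3.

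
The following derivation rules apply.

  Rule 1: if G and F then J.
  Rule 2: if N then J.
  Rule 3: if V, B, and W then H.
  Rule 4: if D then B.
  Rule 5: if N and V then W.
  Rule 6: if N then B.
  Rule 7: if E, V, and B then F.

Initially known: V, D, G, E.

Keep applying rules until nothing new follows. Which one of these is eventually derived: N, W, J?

J

From D, Rule 4 gives B.
From E, V, and B, Rule 7 gives F.
From G and F, Rule 1 gives J.
No rule produces N, and it is not given. W would need N and V (Rule 5), but N is never established.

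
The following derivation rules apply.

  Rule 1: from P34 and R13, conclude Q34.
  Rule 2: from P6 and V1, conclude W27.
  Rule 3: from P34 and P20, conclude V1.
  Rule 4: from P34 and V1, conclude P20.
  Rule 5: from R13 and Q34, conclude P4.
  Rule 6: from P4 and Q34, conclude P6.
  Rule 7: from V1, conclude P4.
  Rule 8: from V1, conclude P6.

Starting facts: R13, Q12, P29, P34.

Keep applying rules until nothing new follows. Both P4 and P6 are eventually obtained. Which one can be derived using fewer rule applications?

P4

P4: P34 and R13 hold, so Q34 follows (Rule 1). R13 and Q34 hold, so P4 follows (Rule 5). [2 rule applications]
P6: From P34 and R13, Rule 1 gives Q34. R13 and Q34 hold, so P4 follows (Rule 5). From P4 and Q34, Rule 6 gives P6. [3 rule applications]
P4 needs fewer.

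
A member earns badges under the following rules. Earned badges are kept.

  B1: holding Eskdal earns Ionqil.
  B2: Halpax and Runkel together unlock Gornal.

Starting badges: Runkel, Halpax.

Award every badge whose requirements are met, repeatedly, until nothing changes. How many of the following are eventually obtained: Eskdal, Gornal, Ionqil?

1

With Halpax and Runkel, Gornal is earned (B2).
No rule produces Eskdal, and it is not given.
Gornal: reached.
Ionqil would need Eskdal (B1), but Eskdal is never earned.
Reached: Gornal — 1 of the 3.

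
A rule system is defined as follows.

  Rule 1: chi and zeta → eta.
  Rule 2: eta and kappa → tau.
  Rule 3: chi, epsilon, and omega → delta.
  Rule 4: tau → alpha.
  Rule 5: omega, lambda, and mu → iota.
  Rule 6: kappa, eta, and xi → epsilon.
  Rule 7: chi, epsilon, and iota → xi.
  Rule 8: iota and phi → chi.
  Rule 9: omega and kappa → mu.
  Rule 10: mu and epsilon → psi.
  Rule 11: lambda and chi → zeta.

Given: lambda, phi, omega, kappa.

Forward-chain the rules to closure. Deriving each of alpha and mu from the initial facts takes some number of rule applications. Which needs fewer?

mu

mu: omega and kappa hold, so mu follows (Rule 9). [1 rule application]
alpha: omega and kappa hold, so mu follows (Rule 9). From omega, lambda, and mu, Rule 5 gives iota. iota and phi hold, so chi follows (Rule 8). From lambda and chi, Rule 11 gives zeta. chi and zeta hold, so eta follows (Rule 1). eta and kappa hold, so tau follows (Rule 2). From tau, Rule 4 gives alpha. [7 rule applications]
mu needs fewer.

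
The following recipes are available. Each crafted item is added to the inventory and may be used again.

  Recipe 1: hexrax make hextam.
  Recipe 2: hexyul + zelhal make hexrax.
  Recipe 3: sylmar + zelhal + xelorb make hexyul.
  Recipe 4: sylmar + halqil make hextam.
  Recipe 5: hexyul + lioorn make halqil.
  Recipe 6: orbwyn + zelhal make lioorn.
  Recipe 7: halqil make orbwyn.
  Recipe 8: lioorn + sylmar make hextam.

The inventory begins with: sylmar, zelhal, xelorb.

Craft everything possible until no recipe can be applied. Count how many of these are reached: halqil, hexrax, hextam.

Using Recipe 3, sylmar, zelhal, and xelorb make hexyul.
hexyul + zelhal → hexrax (Recipe 2).
Using Recipe 1, hexrax makes hextam.
halqil would need hexyul and lioorn (Recipe 5), but lioorn is never obtained.
hexrax: reached.
hextam: reached.
Reached: hexrax and hextam — 2 of the 3.

2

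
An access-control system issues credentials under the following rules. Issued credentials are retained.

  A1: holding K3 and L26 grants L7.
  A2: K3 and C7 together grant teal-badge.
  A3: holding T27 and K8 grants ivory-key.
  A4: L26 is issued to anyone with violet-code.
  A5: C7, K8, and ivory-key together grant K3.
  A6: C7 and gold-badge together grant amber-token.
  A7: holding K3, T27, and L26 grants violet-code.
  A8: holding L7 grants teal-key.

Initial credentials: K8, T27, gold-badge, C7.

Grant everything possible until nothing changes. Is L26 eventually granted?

No

L26 would need violet-code (A4), but violet-code is never granted.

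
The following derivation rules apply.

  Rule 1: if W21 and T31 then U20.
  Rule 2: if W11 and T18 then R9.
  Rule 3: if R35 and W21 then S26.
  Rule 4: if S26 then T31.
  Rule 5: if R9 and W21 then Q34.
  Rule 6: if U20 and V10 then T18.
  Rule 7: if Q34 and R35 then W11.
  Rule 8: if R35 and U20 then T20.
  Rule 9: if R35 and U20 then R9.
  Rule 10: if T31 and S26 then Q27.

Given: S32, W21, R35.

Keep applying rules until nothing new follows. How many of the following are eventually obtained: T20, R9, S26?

3

From R35 and W21, Rule 3 gives S26.
S26 holds, so T31 follows (Rule 4).
From W21 and T31, Rule 1 gives U20.
From R35 and U20, Rule 9 gives R9.
R35 and U20 hold, so T20 follows (Rule 8).
T20: reached.
R9: reached.
S26: reached.
All 3 are reached.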